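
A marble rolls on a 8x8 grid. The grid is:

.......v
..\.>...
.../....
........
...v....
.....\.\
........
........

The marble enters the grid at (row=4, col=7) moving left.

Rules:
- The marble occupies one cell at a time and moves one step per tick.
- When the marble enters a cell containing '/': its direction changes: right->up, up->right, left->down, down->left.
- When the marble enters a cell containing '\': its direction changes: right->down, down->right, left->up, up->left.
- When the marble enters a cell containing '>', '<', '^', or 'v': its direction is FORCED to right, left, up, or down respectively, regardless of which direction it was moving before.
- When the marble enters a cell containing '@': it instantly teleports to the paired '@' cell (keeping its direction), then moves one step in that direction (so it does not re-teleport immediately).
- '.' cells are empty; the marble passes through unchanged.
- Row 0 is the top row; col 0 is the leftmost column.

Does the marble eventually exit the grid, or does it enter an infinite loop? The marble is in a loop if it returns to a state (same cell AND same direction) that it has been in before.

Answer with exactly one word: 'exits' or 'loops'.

Answer: exits

Derivation:
Step 1: enter (4,7), '.' pass, move left to (4,6)
Step 2: enter (4,6), '.' pass, move left to (4,5)
Step 3: enter (4,5), '.' pass, move left to (4,4)
Step 4: enter (4,4), '.' pass, move left to (4,3)
Step 5: enter (4,3), 'v' forces left->down, move down to (5,3)
Step 6: enter (5,3), '.' pass, move down to (6,3)
Step 7: enter (6,3), '.' pass, move down to (7,3)
Step 8: enter (7,3), '.' pass, move down to (8,3)
Step 9: at (8,3) — EXIT via bottom edge, pos 3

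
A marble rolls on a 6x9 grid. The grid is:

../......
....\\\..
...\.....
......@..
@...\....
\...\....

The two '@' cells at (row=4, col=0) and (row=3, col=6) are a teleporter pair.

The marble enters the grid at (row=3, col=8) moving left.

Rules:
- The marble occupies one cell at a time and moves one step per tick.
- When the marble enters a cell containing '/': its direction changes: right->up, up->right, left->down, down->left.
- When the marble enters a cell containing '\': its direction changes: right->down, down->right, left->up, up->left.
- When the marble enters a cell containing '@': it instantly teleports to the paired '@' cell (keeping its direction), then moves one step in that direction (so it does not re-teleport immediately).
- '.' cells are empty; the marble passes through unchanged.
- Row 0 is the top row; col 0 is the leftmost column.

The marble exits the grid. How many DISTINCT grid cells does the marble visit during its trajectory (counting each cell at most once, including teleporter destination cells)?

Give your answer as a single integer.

Step 1: enter (3,8), '.' pass, move left to (3,7)
Step 2: enter (3,7), '.' pass, move left to (3,6)
Step 3: enter (3,6), '@' teleport (3,6)->(4,0), also enter (4,0), move left to (4,-1)
Step 4: at (4,-1) — EXIT via left edge, pos 4
Distinct cells visited: 4 (path length 4)

Answer: 4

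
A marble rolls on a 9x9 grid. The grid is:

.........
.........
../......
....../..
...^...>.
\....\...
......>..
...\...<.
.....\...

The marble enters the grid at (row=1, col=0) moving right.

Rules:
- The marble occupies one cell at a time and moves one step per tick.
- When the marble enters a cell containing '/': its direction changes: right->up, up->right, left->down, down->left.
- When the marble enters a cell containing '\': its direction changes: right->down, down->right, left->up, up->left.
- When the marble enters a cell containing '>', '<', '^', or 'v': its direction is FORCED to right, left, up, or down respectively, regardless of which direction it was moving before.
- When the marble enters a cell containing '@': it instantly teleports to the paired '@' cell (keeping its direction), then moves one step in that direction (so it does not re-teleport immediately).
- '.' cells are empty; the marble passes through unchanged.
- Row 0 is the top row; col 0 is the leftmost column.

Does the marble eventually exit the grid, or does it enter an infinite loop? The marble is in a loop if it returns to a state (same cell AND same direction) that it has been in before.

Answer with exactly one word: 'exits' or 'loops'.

Step 1: enter (1,0), '.' pass, move right to (1,1)
Step 2: enter (1,1), '.' pass, move right to (1,2)
Step 3: enter (1,2), '.' pass, move right to (1,3)
Step 4: enter (1,3), '.' pass, move right to (1,4)
Step 5: enter (1,4), '.' pass, move right to (1,5)
Step 6: enter (1,5), '.' pass, move right to (1,6)
Step 7: enter (1,6), '.' pass, move right to (1,7)
Step 8: enter (1,7), '.' pass, move right to (1,8)
Step 9: enter (1,8), '.' pass, move right to (1,9)
Step 10: at (1,9) — EXIT via right edge, pos 1

Answer: exits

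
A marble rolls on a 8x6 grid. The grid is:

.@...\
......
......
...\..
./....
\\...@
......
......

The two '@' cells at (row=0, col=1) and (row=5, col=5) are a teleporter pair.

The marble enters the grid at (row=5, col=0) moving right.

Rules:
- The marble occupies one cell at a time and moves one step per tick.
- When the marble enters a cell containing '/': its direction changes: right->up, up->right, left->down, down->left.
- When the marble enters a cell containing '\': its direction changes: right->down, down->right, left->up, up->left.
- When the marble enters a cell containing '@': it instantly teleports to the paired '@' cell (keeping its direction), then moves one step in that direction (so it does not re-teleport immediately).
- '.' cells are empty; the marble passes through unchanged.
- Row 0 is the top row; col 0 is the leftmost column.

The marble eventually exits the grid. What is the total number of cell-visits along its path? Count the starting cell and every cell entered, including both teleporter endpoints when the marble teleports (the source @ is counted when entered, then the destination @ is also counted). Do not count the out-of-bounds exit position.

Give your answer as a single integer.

Answer: 3

Derivation:
Step 1: enter (5,0), '\' deflects right->down, move down to (6,0)
Step 2: enter (6,0), '.' pass, move down to (7,0)
Step 3: enter (7,0), '.' pass, move down to (8,0)
Step 4: at (8,0) — EXIT via bottom edge, pos 0
Path length (cell visits): 3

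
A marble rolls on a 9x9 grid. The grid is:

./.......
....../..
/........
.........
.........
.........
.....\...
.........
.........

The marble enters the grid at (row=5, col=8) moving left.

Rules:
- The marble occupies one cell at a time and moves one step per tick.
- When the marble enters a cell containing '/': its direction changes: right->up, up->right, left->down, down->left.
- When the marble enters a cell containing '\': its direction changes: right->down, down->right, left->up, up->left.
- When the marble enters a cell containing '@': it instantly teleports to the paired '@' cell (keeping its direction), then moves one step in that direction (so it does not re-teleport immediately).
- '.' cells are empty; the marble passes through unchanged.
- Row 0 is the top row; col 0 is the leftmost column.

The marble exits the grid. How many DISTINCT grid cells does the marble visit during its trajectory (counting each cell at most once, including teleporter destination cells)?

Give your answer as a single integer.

Step 1: enter (5,8), '.' pass, move left to (5,7)
Step 2: enter (5,7), '.' pass, move left to (5,6)
Step 3: enter (5,6), '.' pass, move left to (5,5)
Step 4: enter (5,5), '.' pass, move left to (5,4)
Step 5: enter (5,4), '.' pass, move left to (5,3)
Step 6: enter (5,3), '.' pass, move left to (5,2)
Step 7: enter (5,2), '.' pass, move left to (5,1)
Step 8: enter (5,1), '.' pass, move left to (5,0)
Step 9: enter (5,0), '.' pass, move left to (5,-1)
Step 10: at (5,-1) — EXIT via left edge, pos 5
Distinct cells visited: 9 (path length 9)

Answer: 9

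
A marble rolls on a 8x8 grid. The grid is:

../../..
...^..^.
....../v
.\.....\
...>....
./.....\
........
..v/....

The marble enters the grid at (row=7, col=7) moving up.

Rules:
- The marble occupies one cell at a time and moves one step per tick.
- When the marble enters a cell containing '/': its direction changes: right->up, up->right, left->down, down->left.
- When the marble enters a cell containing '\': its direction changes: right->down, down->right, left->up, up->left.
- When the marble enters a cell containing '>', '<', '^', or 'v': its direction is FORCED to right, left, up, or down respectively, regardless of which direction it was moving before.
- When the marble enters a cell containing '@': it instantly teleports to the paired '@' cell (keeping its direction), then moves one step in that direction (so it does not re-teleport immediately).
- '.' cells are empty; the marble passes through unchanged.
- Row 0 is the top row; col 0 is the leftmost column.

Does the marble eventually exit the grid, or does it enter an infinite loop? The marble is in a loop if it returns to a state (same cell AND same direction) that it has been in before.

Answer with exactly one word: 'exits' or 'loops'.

Answer: exits

Derivation:
Step 1: enter (7,7), '.' pass, move up to (6,7)
Step 2: enter (6,7), '.' pass, move up to (5,7)
Step 3: enter (5,7), '\' deflects up->left, move left to (5,6)
Step 4: enter (5,6), '.' pass, move left to (5,5)
Step 5: enter (5,5), '.' pass, move left to (5,4)
Step 6: enter (5,4), '.' pass, move left to (5,3)
Step 7: enter (5,3), '.' pass, move left to (5,2)
Step 8: enter (5,2), '.' pass, move left to (5,1)
Step 9: enter (5,1), '/' deflects left->down, move down to (6,1)
Step 10: enter (6,1), '.' pass, move down to (7,1)
Step 11: enter (7,1), '.' pass, move down to (8,1)
Step 12: at (8,1) — EXIT via bottom edge, pos 1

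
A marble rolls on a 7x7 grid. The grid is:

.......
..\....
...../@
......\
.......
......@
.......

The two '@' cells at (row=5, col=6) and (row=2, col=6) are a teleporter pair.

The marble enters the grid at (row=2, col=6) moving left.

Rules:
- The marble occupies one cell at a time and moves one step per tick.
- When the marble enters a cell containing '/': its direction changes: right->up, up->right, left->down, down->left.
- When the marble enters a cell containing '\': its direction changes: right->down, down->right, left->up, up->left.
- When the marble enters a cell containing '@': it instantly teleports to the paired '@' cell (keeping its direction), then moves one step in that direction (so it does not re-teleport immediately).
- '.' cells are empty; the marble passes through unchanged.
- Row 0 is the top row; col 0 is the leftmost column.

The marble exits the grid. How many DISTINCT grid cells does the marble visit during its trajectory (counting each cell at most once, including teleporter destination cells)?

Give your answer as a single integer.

Answer: 8

Derivation:
Step 1: enter (2,6), '@' teleport (2,6)->(5,6), also enter (5,6), move left to (5,5)
Step 2: enter (5,5), '.' pass, move left to (5,4)
Step 3: enter (5,4), '.' pass, move left to (5,3)
Step 4: enter (5,3), '.' pass, move left to (5,2)
Step 5: enter (5,2), '.' pass, move left to (5,1)
Step 6: enter (5,1), '.' pass, move left to (5,0)
Step 7: enter (5,0), '.' pass, move left to (5,-1)
Step 8: at (5,-1) — EXIT via left edge, pos 5
Distinct cells visited: 8 (path length 8)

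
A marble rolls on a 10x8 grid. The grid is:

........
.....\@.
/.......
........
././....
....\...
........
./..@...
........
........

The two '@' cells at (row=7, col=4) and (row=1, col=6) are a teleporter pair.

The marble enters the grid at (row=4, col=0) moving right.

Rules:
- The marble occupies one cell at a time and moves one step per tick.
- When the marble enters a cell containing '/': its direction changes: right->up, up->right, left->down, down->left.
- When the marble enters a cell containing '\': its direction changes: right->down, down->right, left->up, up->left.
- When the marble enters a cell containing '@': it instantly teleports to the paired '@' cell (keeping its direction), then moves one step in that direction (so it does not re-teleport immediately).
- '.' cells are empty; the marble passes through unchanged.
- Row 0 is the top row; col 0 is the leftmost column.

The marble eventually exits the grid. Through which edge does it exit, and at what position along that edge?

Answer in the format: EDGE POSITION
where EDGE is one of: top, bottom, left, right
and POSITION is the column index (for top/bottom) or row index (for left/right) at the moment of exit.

Answer: top 1

Derivation:
Step 1: enter (4,0), '.' pass, move right to (4,1)
Step 2: enter (4,1), '/' deflects right->up, move up to (3,1)
Step 3: enter (3,1), '.' pass, move up to (2,1)
Step 4: enter (2,1), '.' pass, move up to (1,1)
Step 5: enter (1,1), '.' pass, move up to (0,1)
Step 6: enter (0,1), '.' pass, move up to (-1,1)
Step 7: at (-1,1) — EXIT via top edge, pos 1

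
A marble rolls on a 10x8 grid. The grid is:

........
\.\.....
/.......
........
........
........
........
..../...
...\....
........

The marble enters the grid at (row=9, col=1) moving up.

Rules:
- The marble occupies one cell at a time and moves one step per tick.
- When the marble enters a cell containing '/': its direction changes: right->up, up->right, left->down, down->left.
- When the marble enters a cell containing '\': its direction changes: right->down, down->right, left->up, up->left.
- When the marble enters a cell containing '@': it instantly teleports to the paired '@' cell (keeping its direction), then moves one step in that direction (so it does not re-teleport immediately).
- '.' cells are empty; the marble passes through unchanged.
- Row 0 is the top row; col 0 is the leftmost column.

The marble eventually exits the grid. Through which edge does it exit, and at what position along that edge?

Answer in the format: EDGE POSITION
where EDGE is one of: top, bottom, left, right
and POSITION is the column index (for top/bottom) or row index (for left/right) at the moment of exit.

Answer: top 1

Derivation:
Step 1: enter (9,1), '.' pass, move up to (8,1)
Step 2: enter (8,1), '.' pass, move up to (7,1)
Step 3: enter (7,1), '.' pass, move up to (6,1)
Step 4: enter (6,1), '.' pass, move up to (5,1)
Step 5: enter (5,1), '.' pass, move up to (4,1)
Step 6: enter (4,1), '.' pass, move up to (3,1)
Step 7: enter (3,1), '.' pass, move up to (2,1)
Step 8: enter (2,1), '.' pass, move up to (1,1)
Step 9: enter (1,1), '.' pass, move up to (0,1)
Step 10: enter (0,1), '.' pass, move up to (-1,1)
Step 11: at (-1,1) — EXIT via top edge, pos 1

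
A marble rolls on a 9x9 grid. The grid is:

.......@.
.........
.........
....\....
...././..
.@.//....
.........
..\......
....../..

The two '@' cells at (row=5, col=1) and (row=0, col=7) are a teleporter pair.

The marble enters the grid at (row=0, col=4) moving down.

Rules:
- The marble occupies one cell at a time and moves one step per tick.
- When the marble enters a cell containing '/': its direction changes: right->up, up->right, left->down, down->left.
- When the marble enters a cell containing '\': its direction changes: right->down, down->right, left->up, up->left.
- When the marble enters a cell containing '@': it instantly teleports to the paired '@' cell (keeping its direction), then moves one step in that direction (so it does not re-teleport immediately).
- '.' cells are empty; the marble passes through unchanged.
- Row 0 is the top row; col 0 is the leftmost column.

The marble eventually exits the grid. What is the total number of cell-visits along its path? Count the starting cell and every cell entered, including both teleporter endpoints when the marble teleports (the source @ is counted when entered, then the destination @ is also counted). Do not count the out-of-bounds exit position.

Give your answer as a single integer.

Answer: 8

Derivation:
Step 1: enter (0,4), '.' pass, move down to (1,4)
Step 2: enter (1,4), '.' pass, move down to (2,4)
Step 3: enter (2,4), '.' pass, move down to (3,4)
Step 4: enter (3,4), '\' deflects down->right, move right to (3,5)
Step 5: enter (3,5), '.' pass, move right to (3,6)
Step 6: enter (3,6), '.' pass, move right to (3,7)
Step 7: enter (3,7), '.' pass, move right to (3,8)
Step 8: enter (3,8), '.' pass, move right to (3,9)
Step 9: at (3,9) — EXIT via right edge, pos 3
Path length (cell visits): 8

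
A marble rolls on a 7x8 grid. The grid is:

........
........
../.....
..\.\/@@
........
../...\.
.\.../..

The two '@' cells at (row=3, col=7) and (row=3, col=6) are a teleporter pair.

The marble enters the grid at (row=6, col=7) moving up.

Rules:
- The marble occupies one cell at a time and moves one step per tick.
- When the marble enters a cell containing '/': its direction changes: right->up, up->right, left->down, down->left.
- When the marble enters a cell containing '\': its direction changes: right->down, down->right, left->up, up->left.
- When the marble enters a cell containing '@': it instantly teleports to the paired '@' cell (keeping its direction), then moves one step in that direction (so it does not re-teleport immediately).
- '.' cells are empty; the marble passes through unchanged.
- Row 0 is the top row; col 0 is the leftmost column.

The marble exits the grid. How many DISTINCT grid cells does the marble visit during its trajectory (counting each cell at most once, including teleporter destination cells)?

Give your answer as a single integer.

Answer: 8

Derivation:
Step 1: enter (6,7), '.' pass, move up to (5,7)
Step 2: enter (5,7), '.' pass, move up to (4,7)
Step 3: enter (4,7), '.' pass, move up to (3,7)
Step 4: enter (3,7), '@' teleport (3,7)->(3,6), also enter (3,6), move up to (2,6)
Step 5: enter (2,6), '.' pass, move up to (1,6)
Step 6: enter (1,6), '.' pass, move up to (0,6)
Step 7: enter (0,6), '.' pass, move up to (-1,6)
Step 8: at (-1,6) — EXIT via top edge, pos 6
Distinct cells visited: 8 (path length 8)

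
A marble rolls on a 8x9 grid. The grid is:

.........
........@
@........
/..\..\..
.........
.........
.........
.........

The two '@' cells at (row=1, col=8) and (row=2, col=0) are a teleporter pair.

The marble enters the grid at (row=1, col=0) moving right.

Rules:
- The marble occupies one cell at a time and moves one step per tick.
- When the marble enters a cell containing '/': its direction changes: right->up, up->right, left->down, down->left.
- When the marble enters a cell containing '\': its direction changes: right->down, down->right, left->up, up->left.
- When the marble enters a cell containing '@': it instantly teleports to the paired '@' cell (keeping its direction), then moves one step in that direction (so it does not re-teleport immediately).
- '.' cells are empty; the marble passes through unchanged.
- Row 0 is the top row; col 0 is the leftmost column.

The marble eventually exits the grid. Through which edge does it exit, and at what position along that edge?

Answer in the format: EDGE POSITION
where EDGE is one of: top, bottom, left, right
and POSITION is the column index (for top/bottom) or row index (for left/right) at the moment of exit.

Answer: right 2

Derivation:
Step 1: enter (1,0), '.' pass, move right to (1,1)
Step 2: enter (1,1), '.' pass, move right to (1,2)
Step 3: enter (1,2), '.' pass, move right to (1,3)
Step 4: enter (1,3), '.' pass, move right to (1,4)
Step 5: enter (1,4), '.' pass, move right to (1,5)
Step 6: enter (1,5), '.' pass, move right to (1,6)
Step 7: enter (1,6), '.' pass, move right to (1,7)
Step 8: enter (1,7), '.' pass, move right to (1,8)
Step 9: enter (1,8), '@' teleport (1,8)->(2,0), also enter (2,0), move right to (2,1)
Step 10: enter (2,1), '.' pass, move right to (2,2)
Step 11: enter (2,2), '.' pass, move right to (2,3)
Step 12: enter (2,3), '.' pass, move right to (2,4)
Step 13: enter (2,4), '.' pass, move right to (2,5)
Step 14: enter (2,5), '.' pass, move right to (2,6)
Step 15: enter (2,6), '.' pass, move right to (2,7)
Step 16: enter (2,7), '.' pass, move right to (2,8)
Step 17: enter (2,8), '.' pass, move right to (2,9)
Step 18: at (2,9) — EXIT via right edge, pos 2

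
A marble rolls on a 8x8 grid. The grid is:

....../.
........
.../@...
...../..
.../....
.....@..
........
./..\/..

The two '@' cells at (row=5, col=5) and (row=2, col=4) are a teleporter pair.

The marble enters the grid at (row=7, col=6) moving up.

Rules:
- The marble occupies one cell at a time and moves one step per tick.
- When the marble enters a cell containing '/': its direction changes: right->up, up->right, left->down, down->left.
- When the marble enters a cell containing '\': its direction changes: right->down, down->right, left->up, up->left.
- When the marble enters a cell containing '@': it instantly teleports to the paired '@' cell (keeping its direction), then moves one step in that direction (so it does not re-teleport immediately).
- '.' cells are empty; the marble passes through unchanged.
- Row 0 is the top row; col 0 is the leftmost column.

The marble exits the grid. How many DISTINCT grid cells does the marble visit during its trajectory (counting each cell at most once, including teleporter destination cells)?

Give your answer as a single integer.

Answer: 9

Derivation:
Step 1: enter (7,6), '.' pass, move up to (6,6)
Step 2: enter (6,6), '.' pass, move up to (5,6)
Step 3: enter (5,6), '.' pass, move up to (4,6)
Step 4: enter (4,6), '.' pass, move up to (3,6)
Step 5: enter (3,6), '.' pass, move up to (2,6)
Step 6: enter (2,6), '.' pass, move up to (1,6)
Step 7: enter (1,6), '.' pass, move up to (0,6)
Step 8: enter (0,6), '/' deflects up->right, move right to (0,7)
Step 9: enter (0,7), '.' pass, move right to (0,8)
Step 10: at (0,8) — EXIT via right edge, pos 0
Distinct cells visited: 9 (path length 9)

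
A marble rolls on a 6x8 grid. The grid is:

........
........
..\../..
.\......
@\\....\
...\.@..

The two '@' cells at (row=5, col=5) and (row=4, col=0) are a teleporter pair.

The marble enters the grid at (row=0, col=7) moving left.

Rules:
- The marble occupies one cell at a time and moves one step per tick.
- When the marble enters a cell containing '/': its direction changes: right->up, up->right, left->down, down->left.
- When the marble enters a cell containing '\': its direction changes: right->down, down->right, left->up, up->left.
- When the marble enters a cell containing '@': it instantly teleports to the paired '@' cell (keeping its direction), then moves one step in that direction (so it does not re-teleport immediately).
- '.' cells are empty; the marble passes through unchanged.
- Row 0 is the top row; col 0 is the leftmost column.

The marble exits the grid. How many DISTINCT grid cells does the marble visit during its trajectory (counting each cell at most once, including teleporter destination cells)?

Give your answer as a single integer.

Step 1: enter (0,7), '.' pass, move left to (0,6)
Step 2: enter (0,6), '.' pass, move left to (0,5)
Step 3: enter (0,5), '.' pass, move left to (0,4)
Step 4: enter (0,4), '.' pass, move left to (0,3)
Step 5: enter (0,3), '.' pass, move left to (0,2)
Step 6: enter (0,2), '.' pass, move left to (0,1)
Step 7: enter (0,1), '.' pass, move left to (0,0)
Step 8: enter (0,0), '.' pass, move left to (0,-1)
Step 9: at (0,-1) — EXIT via left edge, pos 0
Distinct cells visited: 8 (path length 8)

Answer: 8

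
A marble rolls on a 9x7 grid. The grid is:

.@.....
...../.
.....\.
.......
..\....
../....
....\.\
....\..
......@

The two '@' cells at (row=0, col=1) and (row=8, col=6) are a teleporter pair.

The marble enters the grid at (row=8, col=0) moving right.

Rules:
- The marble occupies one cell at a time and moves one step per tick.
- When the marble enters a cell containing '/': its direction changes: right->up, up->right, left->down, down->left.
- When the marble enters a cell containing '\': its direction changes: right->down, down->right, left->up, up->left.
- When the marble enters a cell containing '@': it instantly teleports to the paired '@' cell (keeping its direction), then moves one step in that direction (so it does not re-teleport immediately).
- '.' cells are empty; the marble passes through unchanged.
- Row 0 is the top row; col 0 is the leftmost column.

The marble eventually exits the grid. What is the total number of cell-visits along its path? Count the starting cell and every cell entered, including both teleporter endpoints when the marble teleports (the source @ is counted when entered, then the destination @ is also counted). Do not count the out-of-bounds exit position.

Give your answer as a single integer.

Step 1: enter (8,0), '.' pass, move right to (8,1)
Step 2: enter (8,1), '.' pass, move right to (8,2)
Step 3: enter (8,2), '.' pass, move right to (8,3)
Step 4: enter (8,3), '.' pass, move right to (8,4)
Step 5: enter (8,4), '.' pass, move right to (8,5)
Step 6: enter (8,5), '.' pass, move right to (8,6)
Step 7: enter (8,6), '@' teleport (8,6)->(0,1), also enter (0,1), move right to (0,2)
Step 8: enter (0,2), '.' pass, move right to (0,3)
Step 9: enter (0,3), '.' pass, move right to (0,4)
Step 10: enter (0,4), '.' pass, move right to (0,5)
Step 11: enter (0,5), '.' pass, move right to (0,6)
Step 12: enter (0,6), '.' pass, move right to (0,7)
Step 13: at (0,7) — EXIT via right edge, pos 0
Path length (cell visits): 13

Answer: 13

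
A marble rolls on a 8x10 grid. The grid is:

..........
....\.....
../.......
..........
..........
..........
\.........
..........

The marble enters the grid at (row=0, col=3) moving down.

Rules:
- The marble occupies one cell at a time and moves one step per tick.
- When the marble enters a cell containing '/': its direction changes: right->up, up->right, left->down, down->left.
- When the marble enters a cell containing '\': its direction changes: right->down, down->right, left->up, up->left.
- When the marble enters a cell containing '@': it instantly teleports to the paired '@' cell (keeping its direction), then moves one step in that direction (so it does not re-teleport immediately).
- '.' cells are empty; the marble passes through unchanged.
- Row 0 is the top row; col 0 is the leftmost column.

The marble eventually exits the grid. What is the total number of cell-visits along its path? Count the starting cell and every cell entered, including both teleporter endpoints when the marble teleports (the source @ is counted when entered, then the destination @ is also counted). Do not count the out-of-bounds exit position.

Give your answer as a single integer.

Answer: 8

Derivation:
Step 1: enter (0,3), '.' pass, move down to (1,3)
Step 2: enter (1,3), '.' pass, move down to (2,3)
Step 3: enter (2,3), '.' pass, move down to (3,3)
Step 4: enter (3,3), '.' pass, move down to (4,3)
Step 5: enter (4,3), '.' pass, move down to (5,3)
Step 6: enter (5,3), '.' pass, move down to (6,3)
Step 7: enter (6,3), '.' pass, move down to (7,3)
Step 8: enter (7,3), '.' pass, move down to (8,3)
Step 9: at (8,3) — EXIT via bottom edge, pos 3
Path length (cell visits): 8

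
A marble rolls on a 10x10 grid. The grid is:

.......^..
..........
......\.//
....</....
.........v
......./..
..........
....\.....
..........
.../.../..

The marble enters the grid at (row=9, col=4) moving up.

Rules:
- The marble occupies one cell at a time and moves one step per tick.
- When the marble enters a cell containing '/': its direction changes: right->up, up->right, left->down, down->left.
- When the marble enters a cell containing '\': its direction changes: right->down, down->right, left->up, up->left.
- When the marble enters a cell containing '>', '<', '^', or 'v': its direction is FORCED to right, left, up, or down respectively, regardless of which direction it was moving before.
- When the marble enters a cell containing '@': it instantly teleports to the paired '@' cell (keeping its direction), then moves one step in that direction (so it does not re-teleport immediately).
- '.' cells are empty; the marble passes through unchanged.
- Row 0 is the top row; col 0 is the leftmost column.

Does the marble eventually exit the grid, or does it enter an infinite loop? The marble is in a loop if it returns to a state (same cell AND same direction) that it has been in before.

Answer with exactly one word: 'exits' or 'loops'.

Answer: exits

Derivation:
Step 1: enter (9,4), '.' pass, move up to (8,4)
Step 2: enter (8,4), '.' pass, move up to (7,4)
Step 3: enter (7,4), '\' deflects up->left, move left to (7,3)
Step 4: enter (7,3), '.' pass, move left to (7,2)
Step 5: enter (7,2), '.' pass, move left to (7,1)
Step 6: enter (7,1), '.' pass, move left to (7,0)
Step 7: enter (7,0), '.' pass, move left to (7,-1)
Step 8: at (7,-1) — EXIT via left edge, pos 7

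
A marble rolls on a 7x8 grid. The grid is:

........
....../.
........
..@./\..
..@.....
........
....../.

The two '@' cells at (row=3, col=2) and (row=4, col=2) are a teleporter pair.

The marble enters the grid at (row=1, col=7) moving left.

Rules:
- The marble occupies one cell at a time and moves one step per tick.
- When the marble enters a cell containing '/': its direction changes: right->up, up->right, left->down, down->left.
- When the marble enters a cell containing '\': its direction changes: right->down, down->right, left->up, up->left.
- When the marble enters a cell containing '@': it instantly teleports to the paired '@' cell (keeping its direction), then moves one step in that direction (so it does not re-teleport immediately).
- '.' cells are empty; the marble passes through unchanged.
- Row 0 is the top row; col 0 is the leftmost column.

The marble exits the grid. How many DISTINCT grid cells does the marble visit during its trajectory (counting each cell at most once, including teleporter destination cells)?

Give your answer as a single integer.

Step 1: enter (1,7), '.' pass, move left to (1,6)
Step 2: enter (1,6), '/' deflects left->down, move down to (2,6)
Step 3: enter (2,6), '.' pass, move down to (3,6)
Step 4: enter (3,6), '.' pass, move down to (4,6)
Step 5: enter (4,6), '.' pass, move down to (5,6)
Step 6: enter (5,6), '.' pass, move down to (6,6)
Step 7: enter (6,6), '/' deflects down->left, move left to (6,5)
Step 8: enter (6,5), '.' pass, move left to (6,4)
Step 9: enter (6,4), '.' pass, move left to (6,3)
Step 10: enter (6,3), '.' pass, move left to (6,2)
Step 11: enter (6,2), '.' pass, move left to (6,1)
Step 12: enter (6,1), '.' pass, move left to (6,0)
Step 13: enter (6,0), '.' pass, move left to (6,-1)
Step 14: at (6,-1) — EXIT via left edge, pos 6
Distinct cells visited: 13 (path length 13)

Answer: 13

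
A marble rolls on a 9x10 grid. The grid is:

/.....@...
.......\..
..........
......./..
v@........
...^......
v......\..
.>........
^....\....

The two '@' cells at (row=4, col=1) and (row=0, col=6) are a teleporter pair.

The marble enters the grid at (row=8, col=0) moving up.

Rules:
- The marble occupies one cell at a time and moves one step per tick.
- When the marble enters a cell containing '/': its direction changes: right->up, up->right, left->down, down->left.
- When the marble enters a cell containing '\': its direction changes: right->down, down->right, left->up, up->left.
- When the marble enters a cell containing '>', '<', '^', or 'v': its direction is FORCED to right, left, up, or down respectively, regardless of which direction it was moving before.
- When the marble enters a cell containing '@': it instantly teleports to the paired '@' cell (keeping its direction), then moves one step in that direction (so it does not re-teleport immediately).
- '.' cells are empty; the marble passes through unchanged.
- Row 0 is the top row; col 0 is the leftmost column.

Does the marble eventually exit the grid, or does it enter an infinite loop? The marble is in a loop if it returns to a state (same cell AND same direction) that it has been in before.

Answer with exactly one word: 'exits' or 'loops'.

Answer: loops

Derivation:
Step 1: enter (8,0), '^' forces up->up, move up to (7,0)
Step 2: enter (7,0), '.' pass, move up to (6,0)
Step 3: enter (6,0), 'v' forces up->down, move down to (7,0)
Step 4: enter (7,0), '.' pass, move down to (8,0)
Step 5: enter (8,0), '^' forces down->up, move up to (7,0)
Step 6: at (7,0) dir=up — LOOP DETECTED (seen before)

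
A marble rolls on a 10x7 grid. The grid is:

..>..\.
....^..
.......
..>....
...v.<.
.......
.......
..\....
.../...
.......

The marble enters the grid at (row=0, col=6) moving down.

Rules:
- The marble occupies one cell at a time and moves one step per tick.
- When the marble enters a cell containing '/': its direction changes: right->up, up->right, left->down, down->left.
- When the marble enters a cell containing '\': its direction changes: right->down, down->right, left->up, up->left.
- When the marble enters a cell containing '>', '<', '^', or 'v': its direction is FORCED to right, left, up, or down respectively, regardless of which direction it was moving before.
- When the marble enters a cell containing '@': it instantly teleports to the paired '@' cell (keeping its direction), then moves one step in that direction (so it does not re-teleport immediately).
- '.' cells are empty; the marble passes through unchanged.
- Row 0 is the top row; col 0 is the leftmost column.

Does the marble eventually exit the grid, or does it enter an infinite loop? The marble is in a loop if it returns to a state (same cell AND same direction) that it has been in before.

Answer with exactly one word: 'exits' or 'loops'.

Step 1: enter (0,6), '.' pass, move down to (1,6)
Step 2: enter (1,6), '.' pass, move down to (2,6)
Step 3: enter (2,6), '.' pass, move down to (3,6)
Step 4: enter (3,6), '.' pass, move down to (4,6)
Step 5: enter (4,6), '.' pass, move down to (5,6)
Step 6: enter (5,6), '.' pass, move down to (6,6)
Step 7: enter (6,6), '.' pass, move down to (7,6)
Step 8: enter (7,6), '.' pass, move down to (8,6)
Step 9: enter (8,6), '.' pass, move down to (9,6)
Step 10: enter (9,6), '.' pass, move down to (10,6)
Step 11: at (10,6) — EXIT via bottom edge, pos 6

Answer: exits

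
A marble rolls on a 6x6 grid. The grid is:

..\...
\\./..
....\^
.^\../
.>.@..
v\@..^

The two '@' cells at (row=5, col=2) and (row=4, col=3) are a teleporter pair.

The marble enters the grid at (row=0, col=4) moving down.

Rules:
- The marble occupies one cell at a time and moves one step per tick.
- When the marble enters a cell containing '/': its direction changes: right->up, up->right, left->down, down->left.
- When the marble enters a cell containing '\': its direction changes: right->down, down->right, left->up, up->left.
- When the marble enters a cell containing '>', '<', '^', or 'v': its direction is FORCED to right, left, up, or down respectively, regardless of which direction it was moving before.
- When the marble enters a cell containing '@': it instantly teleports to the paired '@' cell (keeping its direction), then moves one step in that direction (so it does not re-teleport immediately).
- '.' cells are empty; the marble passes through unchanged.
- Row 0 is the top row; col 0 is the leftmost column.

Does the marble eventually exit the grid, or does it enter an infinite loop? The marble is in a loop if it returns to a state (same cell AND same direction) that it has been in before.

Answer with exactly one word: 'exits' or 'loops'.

Step 1: enter (0,4), '.' pass, move down to (1,4)
Step 2: enter (1,4), '.' pass, move down to (2,4)
Step 3: enter (2,4), '\' deflects down->right, move right to (2,5)
Step 4: enter (2,5), '^' forces right->up, move up to (1,5)
Step 5: enter (1,5), '.' pass, move up to (0,5)
Step 6: enter (0,5), '.' pass, move up to (-1,5)
Step 7: at (-1,5) — EXIT via top edge, pos 5

Answer: exits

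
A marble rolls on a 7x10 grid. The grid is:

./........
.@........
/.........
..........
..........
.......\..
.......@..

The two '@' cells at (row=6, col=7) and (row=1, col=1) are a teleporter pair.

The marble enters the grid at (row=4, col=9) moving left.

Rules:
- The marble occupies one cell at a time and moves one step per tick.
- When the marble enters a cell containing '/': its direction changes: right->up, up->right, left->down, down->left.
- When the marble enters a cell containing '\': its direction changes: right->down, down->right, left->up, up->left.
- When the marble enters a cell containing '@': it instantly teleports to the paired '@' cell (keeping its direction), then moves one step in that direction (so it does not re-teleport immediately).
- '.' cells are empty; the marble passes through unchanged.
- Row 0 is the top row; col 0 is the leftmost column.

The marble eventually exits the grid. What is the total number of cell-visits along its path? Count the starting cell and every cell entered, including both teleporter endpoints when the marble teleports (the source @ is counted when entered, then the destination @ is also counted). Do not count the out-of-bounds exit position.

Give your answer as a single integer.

Step 1: enter (4,9), '.' pass, move left to (4,8)
Step 2: enter (4,8), '.' pass, move left to (4,7)
Step 3: enter (4,7), '.' pass, move left to (4,6)
Step 4: enter (4,6), '.' pass, move left to (4,5)
Step 5: enter (4,5), '.' pass, move left to (4,4)
Step 6: enter (4,4), '.' pass, move left to (4,3)
Step 7: enter (4,3), '.' pass, move left to (4,2)
Step 8: enter (4,2), '.' pass, move left to (4,1)
Step 9: enter (4,1), '.' pass, move left to (4,0)
Step 10: enter (4,0), '.' pass, move left to (4,-1)
Step 11: at (4,-1) — EXIT via left edge, pos 4
Path length (cell visits): 10

Answer: 10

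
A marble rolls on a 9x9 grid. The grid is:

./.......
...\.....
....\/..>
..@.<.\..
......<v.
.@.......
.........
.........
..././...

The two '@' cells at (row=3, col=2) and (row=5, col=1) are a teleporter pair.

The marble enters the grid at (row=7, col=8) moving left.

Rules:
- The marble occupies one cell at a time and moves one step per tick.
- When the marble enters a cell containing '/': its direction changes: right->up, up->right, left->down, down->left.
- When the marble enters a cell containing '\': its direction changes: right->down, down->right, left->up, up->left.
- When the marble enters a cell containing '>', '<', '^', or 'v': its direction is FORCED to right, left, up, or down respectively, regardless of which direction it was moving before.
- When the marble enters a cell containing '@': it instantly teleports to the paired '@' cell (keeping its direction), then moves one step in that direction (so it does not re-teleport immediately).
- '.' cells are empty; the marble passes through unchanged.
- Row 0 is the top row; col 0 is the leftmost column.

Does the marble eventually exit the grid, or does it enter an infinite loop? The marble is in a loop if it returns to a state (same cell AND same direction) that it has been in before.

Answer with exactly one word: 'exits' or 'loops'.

Step 1: enter (7,8), '.' pass, move left to (7,7)
Step 2: enter (7,7), '.' pass, move left to (7,6)
Step 3: enter (7,6), '.' pass, move left to (7,5)
Step 4: enter (7,5), '.' pass, move left to (7,4)
Step 5: enter (7,4), '.' pass, move left to (7,3)
Step 6: enter (7,3), '.' pass, move left to (7,2)
Step 7: enter (7,2), '.' pass, move left to (7,1)
Step 8: enter (7,1), '.' pass, move left to (7,0)
Step 9: enter (7,0), '.' pass, move left to (7,-1)
Step 10: at (7,-1) — EXIT via left edge, pos 7

Answer: exits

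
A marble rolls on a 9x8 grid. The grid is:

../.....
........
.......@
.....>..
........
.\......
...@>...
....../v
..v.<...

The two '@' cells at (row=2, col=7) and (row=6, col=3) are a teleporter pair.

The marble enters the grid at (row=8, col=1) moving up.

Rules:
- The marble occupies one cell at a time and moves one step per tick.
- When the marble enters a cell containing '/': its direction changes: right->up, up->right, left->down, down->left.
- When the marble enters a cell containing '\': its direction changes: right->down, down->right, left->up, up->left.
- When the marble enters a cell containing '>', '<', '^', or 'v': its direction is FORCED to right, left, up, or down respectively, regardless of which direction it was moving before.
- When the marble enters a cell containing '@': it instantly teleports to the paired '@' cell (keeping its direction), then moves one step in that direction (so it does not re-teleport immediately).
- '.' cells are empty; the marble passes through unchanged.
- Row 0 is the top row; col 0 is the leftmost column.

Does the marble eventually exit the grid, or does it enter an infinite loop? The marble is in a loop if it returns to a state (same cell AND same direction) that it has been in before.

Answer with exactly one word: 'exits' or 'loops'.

Answer: exits

Derivation:
Step 1: enter (8,1), '.' pass, move up to (7,1)
Step 2: enter (7,1), '.' pass, move up to (6,1)
Step 3: enter (6,1), '.' pass, move up to (5,1)
Step 4: enter (5,1), '\' deflects up->left, move left to (5,0)
Step 5: enter (5,0), '.' pass, move left to (5,-1)
Step 6: at (5,-1) — EXIT via left edge, pos 5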